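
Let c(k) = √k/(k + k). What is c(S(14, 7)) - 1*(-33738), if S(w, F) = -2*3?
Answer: 33738 - I*√6/12 ≈ 33738.0 - 0.20412*I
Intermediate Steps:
S(w, F) = -6
c(k) = 1/(2*√k) (c(k) = √k/((2*k)) = (1/(2*k))*√k = 1/(2*√k))
c(S(14, 7)) - 1*(-33738) = 1/(2*√(-6)) - 1*(-33738) = (-I*√6/6)/2 + 33738 = -I*√6/12 + 33738 = 33738 - I*√6/12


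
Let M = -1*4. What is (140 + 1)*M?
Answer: -564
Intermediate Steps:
M = -4
(140 + 1)*M = (140 + 1)*(-4) = 141*(-4) = -564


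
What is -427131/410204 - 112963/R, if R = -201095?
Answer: -39556033993/82489973380 ≈ -0.47953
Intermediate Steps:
-427131/410204 - 112963/R = -427131/410204 - 112963/(-201095) = -427131*1/410204 - 112963*(-1/201095) = -427131/410204 + 112963/201095 = -39556033993/82489973380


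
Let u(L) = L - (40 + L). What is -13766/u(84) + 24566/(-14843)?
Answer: 101673049/296860 ≈ 342.50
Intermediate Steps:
u(L) = -40 (u(L) = L + (-40 - L) = -40)
-13766/u(84) + 24566/(-14843) = -13766/(-40) + 24566/(-14843) = -13766*(-1/40) + 24566*(-1/14843) = 6883/20 - 24566/14843 = 101673049/296860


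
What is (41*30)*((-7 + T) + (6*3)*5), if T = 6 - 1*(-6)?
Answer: 116850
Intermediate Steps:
T = 12 (T = 6 + 6 = 12)
(41*30)*((-7 + T) + (6*3)*5) = (41*30)*((-7 + 12) + (6*3)*5) = 1230*(5 + 18*5) = 1230*(5 + 90) = 1230*95 = 116850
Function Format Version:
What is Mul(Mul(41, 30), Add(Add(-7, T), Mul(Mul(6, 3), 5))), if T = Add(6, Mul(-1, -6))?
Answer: 116850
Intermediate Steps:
T = 12 (T = Add(6, 6) = 12)
Mul(Mul(41, 30), Add(Add(-7, T), Mul(Mul(6, 3), 5))) = Mul(Mul(41, 30), Add(Add(-7, 12), Mul(Mul(6, 3), 5))) = Mul(1230, Add(5, Mul(18, 5))) = Mul(1230, Add(5, 90)) = Mul(1230, 95) = 116850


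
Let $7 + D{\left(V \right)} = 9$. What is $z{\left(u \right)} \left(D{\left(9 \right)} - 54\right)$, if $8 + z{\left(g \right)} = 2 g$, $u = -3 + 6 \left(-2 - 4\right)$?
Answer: $4472$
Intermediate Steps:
$D{\left(V \right)} = 2$ ($D{\left(V \right)} = -7 + 9 = 2$)
$u = -39$ ($u = -3 + 6 \left(-6\right) = -3 - 36 = -39$)
$z{\left(g \right)} = -8 + 2 g$
$z{\left(u \right)} \left(D{\left(9 \right)} - 54\right) = \left(-8 + 2 \left(-39\right)\right) \left(2 - 54\right) = \left(-8 - 78\right) \left(-52\right) = \left(-86\right) \left(-52\right) = 4472$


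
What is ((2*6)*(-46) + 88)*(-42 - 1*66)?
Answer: 50112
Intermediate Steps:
((2*6)*(-46) + 88)*(-42 - 1*66) = (12*(-46) + 88)*(-42 - 66) = (-552 + 88)*(-108) = -464*(-108) = 50112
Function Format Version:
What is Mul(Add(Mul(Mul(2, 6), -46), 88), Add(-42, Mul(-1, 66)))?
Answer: 50112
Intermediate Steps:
Mul(Add(Mul(Mul(2, 6), -46), 88), Add(-42, Mul(-1, 66))) = Mul(Add(Mul(12, -46), 88), Add(-42, -66)) = Mul(Add(-552, 88), -108) = Mul(-464, -108) = 50112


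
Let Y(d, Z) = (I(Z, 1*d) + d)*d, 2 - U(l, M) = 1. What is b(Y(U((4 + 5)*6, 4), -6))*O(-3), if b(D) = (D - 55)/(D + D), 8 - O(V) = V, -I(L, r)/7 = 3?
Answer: 165/8 ≈ 20.625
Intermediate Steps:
I(L, r) = -21 (I(L, r) = -7*3 = -21)
U(l, M) = 1 (U(l, M) = 2 - 1*1 = 2 - 1 = 1)
O(V) = 8 - V
Y(d, Z) = d*(-21 + d) (Y(d, Z) = (-21 + d)*d = d*(-21 + d))
b(D) = (-55 + D)/(2*D) (b(D) = (-55 + D)/((2*D)) = (-55 + D)*(1/(2*D)) = (-55 + D)/(2*D))
b(Y(U((4 + 5)*6, 4), -6))*O(-3) = ((-55 + 1*(-21 + 1))/(2*((1*(-21 + 1)))))*(8 - 1*(-3)) = ((-55 + 1*(-20))/(2*((1*(-20)))))*(8 + 3) = ((½)*(-55 - 20)/(-20))*11 = ((½)*(-1/20)*(-75))*11 = (15/8)*11 = 165/8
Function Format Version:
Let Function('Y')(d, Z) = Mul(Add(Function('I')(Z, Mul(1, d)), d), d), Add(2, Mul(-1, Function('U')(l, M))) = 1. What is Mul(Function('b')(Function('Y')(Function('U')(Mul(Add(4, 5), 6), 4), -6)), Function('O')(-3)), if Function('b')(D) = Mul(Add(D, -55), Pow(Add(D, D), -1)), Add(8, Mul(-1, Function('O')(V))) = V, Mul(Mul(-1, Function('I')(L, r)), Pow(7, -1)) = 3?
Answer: Rational(165, 8) ≈ 20.625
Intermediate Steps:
Function('I')(L, r) = -21 (Function('I')(L, r) = Mul(-7, 3) = -21)
Function('U')(l, M) = 1 (Function('U')(l, M) = Add(2, Mul(-1, 1)) = Add(2, -1) = 1)
Function('O')(V) = Add(8, Mul(-1, V))
Function('Y')(d, Z) = Mul(d, Add(-21, d)) (Function('Y')(d, Z) = Mul(Add(-21, d), d) = Mul(d, Add(-21, d)))
Function('b')(D) = Mul(Rational(1, 2), Pow(D, -1), Add(-55, D)) (Function('b')(D) = Mul(Add(-55, D), Pow(Mul(2, D), -1)) = Mul(Add(-55, D), Mul(Rational(1, 2), Pow(D, -1))) = Mul(Rational(1, 2), Pow(D, -1), Add(-55, D)))
Mul(Function('b')(Function('Y')(Function('U')(Mul(Add(4, 5), 6), 4), -6)), Function('O')(-3)) = Mul(Mul(Rational(1, 2), Pow(Mul(1, Add(-21, 1)), -1), Add(-55, Mul(1, Add(-21, 1)))), Add(8, Mul(-1, -3))) = Mul(Mul(Rational(1, 2), Pow(Mul(1, -20), -1), Add(-55, Mul(1, -20))), Add(8, 3)) = Mul(Mul(Rational(1, 2), Pow(-20, -1), Add(-55, -20)), 11) = Mul(Mul(Rational(1, 2), Rational(-1, 20), -75), 11) = Mul(Rational(15, 8), 11) = Rational(165, 8)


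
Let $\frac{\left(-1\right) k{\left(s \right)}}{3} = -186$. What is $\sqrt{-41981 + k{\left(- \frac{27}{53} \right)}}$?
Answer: $i \sqrt{41423} \approx 203.53 i$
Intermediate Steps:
$k{\left(s \right)} = 558$ ($k{\left(s \right)} = \left(-3\right) \left(-186\right) = 558$)
$\sqrt{-41981 + k{\left(- \frac{27}{53} \right)}} = \sqrt{-41981 + 558} = \sqrt{-41423} = i \sqrt{41423}$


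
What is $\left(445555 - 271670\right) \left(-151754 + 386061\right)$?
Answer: $40742472695$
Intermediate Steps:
$\left(445555 - 271670\right) \left(-151754 + 386061\right) = 173885 \cdot 234307 = 40742472695$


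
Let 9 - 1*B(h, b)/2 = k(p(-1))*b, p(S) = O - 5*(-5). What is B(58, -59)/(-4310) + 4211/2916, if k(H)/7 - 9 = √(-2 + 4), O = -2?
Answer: -1790311/6283980 - 413*√2/2155 ≈ -0.55593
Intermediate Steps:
p(S) = 23 (p(S) = -2 - 5*(-5) = -2 + 25 = 23)
k(H) = 63 + 7*√2 (k(H) = 63 + 7*√(-2 + 4) = 63 + 7*√2)
B(h, b) = 18 - 2*b*(63 + 7*√2) (B(h, b) = 18 - 2*(63 + 7*√2)*b = 18 - 2*b*(63 + 7*√2))
B(58, -59)/(-4310) + 4211/2916 = (18 - 14*(-59)*(9 + √2))/(-4310) + 4211/2916 = (18 + (7434 + 826*√2))*(-1/4310) + 4211*(1/2916) = (7452 + 826*√2)*(-1/4310) + 4211/2916 = (-3726/2155 - 413*√2/2155) + 4211/2916 = -1790311/6283980 - 413*√2/2155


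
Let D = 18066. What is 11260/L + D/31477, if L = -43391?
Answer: 429470786/1365818507 ≈ 0.31444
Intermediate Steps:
11260/L + D/31477 = 11260/(-43391) + 18066/31477 = 11260*(-1/43391) + 18066*(1/31477) = -11260/43391 + 18066/31477 = 429470786/1365818507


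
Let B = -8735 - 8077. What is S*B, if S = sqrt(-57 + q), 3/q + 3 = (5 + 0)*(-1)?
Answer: -12609*I*sqrt(102) ≈ -1.2734e+5*I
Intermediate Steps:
B = -16812
q = -3/8 (q = 3/(-3 + (5 + 0)*(-1)) = 3/(-3 + 5*(-1)) = 3/(-3 - 5) = 3/(-8) = 3*(-1/8) = -3/8 ≈ -0.37500)
S = 3*I*sqrt(102)/4 (S = sqrt(-57 - 3/8) = sqrt(-459/8) = 3*I*sqrt(102)/4 ≈ 7.5746*I)
S*B = (3*I*sqrt(102)/4)*(-16812) = -12609*I*sqrt(102)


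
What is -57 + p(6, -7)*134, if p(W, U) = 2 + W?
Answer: 1015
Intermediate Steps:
-57 + p(6, -7)*134 = -57 + (2 + 6)*134 = -57 + 8*134 = -57 + 1072 = 1015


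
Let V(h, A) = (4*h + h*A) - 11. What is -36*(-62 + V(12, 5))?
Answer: -1260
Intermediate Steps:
V(h, A) = -11 + 4*h + A*h (V(h, A) = (4*h + A*h) - 11 = -11 + 4*h + A*h)
-36*(-62 + V(12, 5)) = -36*(-62 + (-11 + 4*12 + 5*12)) = -36*(-62 + (-11 + 48 + 60)) = -36*(-62 + 97) = -36*35 = -1260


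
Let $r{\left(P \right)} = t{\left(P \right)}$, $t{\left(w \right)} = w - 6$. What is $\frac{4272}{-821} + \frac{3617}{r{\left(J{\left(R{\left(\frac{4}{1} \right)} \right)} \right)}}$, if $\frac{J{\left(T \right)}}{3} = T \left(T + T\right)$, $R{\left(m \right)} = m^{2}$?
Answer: $- \frac{3566603}{1256130} \approx -2.8394$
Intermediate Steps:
$t{\left(w \right)} = -6 + w$
$J{\left(T \right)} = 6 T^{2}$ ($J{\left(T \right)} = 3 T \left(T + T\right) = 3 T 2 T = 3 \cdot 2 T^{2} = 6 T^{2}$)
$r{\left(P \right)} = -6 + P$
$\frac{4272}{-821} + \frac{3617}{r{\left(J{\left(R{\left(\frac{4}{1} \right)} \right)} \right)}} = \frac{4272}{-821} + \frac{3617}{-6 + 6 \left(\left(\frac{4}{1}\right)^{2}\right)^{2}} = 4272 \left(- \frac{1}{821}\right) + \frac{3617}{-6 + 6 \left(\left(4 \cdot 1\right)^{2}\right)^{2}} = - \frac{4272}{821} + \frac{3617}{-6 + 6 \left(4^{2}\right)^{2}} = - \frac{4272}{821} + \frac{3617}{-6 + 6 \cdot 16^{2}} = - \frac{4272}{821} + \frac{3617}{-6 + 6 \cdot 256} = - \frac{4272}{821} + \frac{3617}{-6 + 1536} = - \frac{4272}{821} + \frac{3617}{1530} = - \frac{3566603}{1256130}$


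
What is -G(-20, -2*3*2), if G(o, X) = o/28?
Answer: 5/7 ≈ 0.71429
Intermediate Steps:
G(o, X) = o/28 (G(o, X) = o*(1/28) = o/28)
-G(-20, -2*3*2) = -(-20)/28 = -1*(-5/7) = 5/7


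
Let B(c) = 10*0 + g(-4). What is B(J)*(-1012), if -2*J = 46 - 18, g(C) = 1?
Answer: -1012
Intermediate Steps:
J = -14 (J = -(46 - 18)/2 = -½*28 = -14)
B(c) = 1 (B(c) = 10*0 + 1 = 0 + 1 = 1)
B(J)*(-1012) = 1*(-1012) = -1012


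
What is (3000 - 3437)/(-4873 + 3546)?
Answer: 437/1327 ≈ 0.32931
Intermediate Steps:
(3000 - 3437)/(-4873 + 3546) = -437/(-1327) = -437*(-1/1327) = 437/1327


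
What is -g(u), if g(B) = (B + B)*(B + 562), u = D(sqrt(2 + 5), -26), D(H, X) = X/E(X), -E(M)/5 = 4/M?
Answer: 892658/25 ≈ 35706.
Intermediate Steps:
E(M) = -20/M
D(H, X) = -X**2/20 (D(H, X) = X/((-20/X)) = X*(-X/20) = -X**2/20)
u = -169/5 (u = -1/20*(-26)**2 = -1/20*676 = -169/5 ≈ -33.800)
g(B) = 2*B*(562 + B) (g(B) = (2*B)*(562 + B) = 2*B*(562 + B))
-g(u) = -2*(-169)*(562 - 169/5)/5 = -2*(-169)*2641/(5*5) = -1*(-892658/25) = 892658/25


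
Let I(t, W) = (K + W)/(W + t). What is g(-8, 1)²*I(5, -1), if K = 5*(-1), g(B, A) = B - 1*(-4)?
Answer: -24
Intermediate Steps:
g(B, A) = 4 + B (g(B, A) = B + 4 = 4 + B)
K = -5
I(t, W) = (-5 + W)/(W + t)
g(-8, 1)²*I(5, -1) = (4 - 8)²*((-5 - 1)/(-1 + 5)) = (-4)²*(-6/4) = 16*((¼)*(-6)) = 16*(-3/2) = -24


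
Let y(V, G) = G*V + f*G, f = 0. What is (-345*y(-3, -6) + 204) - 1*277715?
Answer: -283721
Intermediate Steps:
y(V, G) = G*V (y(V, G) = G*V + 0*G = G*V + 0 = G*V)
(-345*y(-3, -6) + 204) - 1*277715 = (-(-2070)*(-3) + 204) - 1*277715 = (-345*18 + 204) - 277715 = (-6210 + 204) - 277715 = -6006 - 277715 = -283721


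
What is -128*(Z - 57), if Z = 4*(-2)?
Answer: 8320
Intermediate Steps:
Z = -8
-128*(Z - 57) = -128*(-8 - 57) = -128*(-65) = 8320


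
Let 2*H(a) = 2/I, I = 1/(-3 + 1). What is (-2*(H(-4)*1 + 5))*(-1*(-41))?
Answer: -246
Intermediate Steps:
I = -½ (I = 1/(-2) = -½ ≈ -0.50000)
H(a) = -2 (H(a) = (2/(-½))/2 = (2*(-2))/2 = (½)*(-4) = -2)
(-2*(H(-4)*1 + 5))*(-1*(-41)) = (-2*(-2*1 + 5))*(-1*(-41)) = -2*(-2 + 5)*41 = -2*3*41 = -6*41 = -246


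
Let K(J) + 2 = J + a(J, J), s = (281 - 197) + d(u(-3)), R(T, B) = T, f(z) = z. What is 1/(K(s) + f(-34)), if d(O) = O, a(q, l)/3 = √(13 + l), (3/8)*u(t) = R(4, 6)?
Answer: 528/22255 - 9*√969/22255 ≈ 0.011136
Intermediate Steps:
u(t) = 32/3 (u(t) = (8/3)*4 = 32/3)
a(q, l) = 3*√(13 + l)
s = 284/3 (s = (281 - 197) + 32/3 = 84 + 32/3 = 284/3 ≈ 94.667)
K(J) = -2 + J + 3*√(13 + J) (K(J) = -2 + (J + 3*√(13 + J)) = -2 + J + 3*√(13 + J))
1/(K(s) + f(-34)) = 1/((-2 + 284/3 + 3*√(13 + 284/3)) - 34) = 1/((-2 + 284/3 + 3*√(323/3)) - 34) = 1/((-2 + 284/3 + 3*(√969/3)) - 34) = 1/((-2 + 284/3 + √969) - 34) = 1/((278/3 + √969) - 34) = 1/(176/3 + √969)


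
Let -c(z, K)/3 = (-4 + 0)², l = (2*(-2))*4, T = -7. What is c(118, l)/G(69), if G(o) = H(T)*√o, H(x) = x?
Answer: 16*√69/161 ≈ 0.82550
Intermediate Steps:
l = -16 (l = -4*4 = -16)
G(o) = -7*√o
c(z, K) = -48 (c(z, K) = -3*(-4 + 0)² = -3*(-4)² = -3*16 = -48)
c(118, l)/G(69) = -48*(-√69/483) = -(-16)*√69/161 = 16*√69/161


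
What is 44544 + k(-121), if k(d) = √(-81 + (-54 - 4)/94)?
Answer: 44544 + 2*I*√45073/47 ≈ 44544.0 + 9.0342*I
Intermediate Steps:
k(d) = 2*I*√45073/47 (k(d) = √(-81 - 58*1/94) = √(-81 - 29/47) = √(-3836/47) = 2*I*√45073/47)
44544 + k(-121) = 44544 + 2*I*√45073/47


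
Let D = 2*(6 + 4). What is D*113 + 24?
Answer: 2284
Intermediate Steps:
D = 20 (D = 2*10 = 20)
D*113 + 24 = 20*113 + 24 = 2260 + 24 = 2284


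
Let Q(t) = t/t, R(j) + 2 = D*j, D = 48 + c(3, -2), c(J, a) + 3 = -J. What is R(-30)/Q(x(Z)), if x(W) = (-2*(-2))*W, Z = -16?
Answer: -1262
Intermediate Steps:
x(W) = 4*W
c(J, a) = -3 - J
D = 42 (D = 48 + (-3 - 1*3) = 48 + (-3 - 3) = 48 - 6 = 42)
R(j) = -2 + 42*j
Q(t) = 1
R(-30)/Q(x(Z)) = (-2 + 42*(-30))/1 = (-2 - 1260)*1 = -1262*1 = -1262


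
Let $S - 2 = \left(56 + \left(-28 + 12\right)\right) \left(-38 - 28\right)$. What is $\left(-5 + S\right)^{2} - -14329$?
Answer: $6999778$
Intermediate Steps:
$S = -2638$ ($S = 2 + \left(56 + \left(-28 + 12\right)\right) \left(-38 - 28\right) = 2 + \left(56 - 16\right) \left(-38 - 28\right) = 2 + 40 \left(-66\right) = 2 - 2640 = -2638$)
$\left(-5 + S\right)^{2} - -14329 = \left(-5 - 2638\right)^{2} - -14329 = \left(-2643\right)^{2} + 14329 = 6985449 + 14329 = 6999778$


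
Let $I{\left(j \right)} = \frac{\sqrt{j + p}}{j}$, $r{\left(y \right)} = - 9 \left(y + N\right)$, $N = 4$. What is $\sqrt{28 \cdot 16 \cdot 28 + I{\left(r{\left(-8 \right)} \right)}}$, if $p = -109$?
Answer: $\frac{\sqrt{451584 + i \sqrt{73}}}{6} \approx 112.0 + 0.0010595 i$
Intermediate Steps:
$r{\left(y \right)} = -36 - 9 y$ ($r{\left(y \right)} = - 9 \left(y + 4\right) = - 9 \left(4 + y\right) = -36 - 9 y$)
$I{\left(j \right)} = \frac{\sqrt{-109 + j}}{j}$ ($I{\left(j \right)} = \frac{\sqrt{j - 109}}{j} = \frac{\sqrt{-109 + j}}{j}$)
$\sqrt{28 \cdot 16 \cdot 28 + I{\left(r{\left(-8 \right)} \right)}} = \sqrt{28 \cdot 16 \cdot 28 + \frac{\sqrt{-109 - -36}}{-36 - -72}} = \sqrt{448 \cdot 28 + \frac{\sqrt{-109 + \left(-36 + 72\right)}}{-36 + 72}} = \sqrt{12544 + \frac{\sqrt{-109 + 36}}{36}} = \sqrt{12544 + \frac{\sqrt{-73}}{36}} = \sqrt{12544 + \frac{i \sqrt{73}}{36}}$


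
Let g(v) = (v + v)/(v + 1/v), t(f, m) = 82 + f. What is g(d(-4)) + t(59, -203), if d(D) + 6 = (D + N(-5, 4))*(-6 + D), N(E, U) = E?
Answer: 1009149/7057 ≈ 143.00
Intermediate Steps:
d(D) = -6 + (-6 + D)*(-5 + D) (d(D) = -6 + (D - 5)*(-6 + D) = -6 + (-5 + D)*(-6 + D) = -6 + (-6 + D)*(-5 + D))
g(v) = 2*v/(v + 1/v) (g(v) = (2*v)/(v + 1/v) = 2*v/(v + 1/v))
g(d(-4)) + t(59, -203) = 2*(24 + (-4)² - 11*(-4))²/(1 + (24 + (-4)² - 11*(-4))²) + (82 + 59) = 2*(24 + 16 + 44)²/(1 + (24 + 16 + 44)²) + 141 = 2*84²/(1 + 84²) + 141 = 2*7056/(1 + 7056) + 141 = 2*7056/7057 + 141 = 2*7056*(1/7057) + 141 = 14112/7057 + 141 = 1009149/7057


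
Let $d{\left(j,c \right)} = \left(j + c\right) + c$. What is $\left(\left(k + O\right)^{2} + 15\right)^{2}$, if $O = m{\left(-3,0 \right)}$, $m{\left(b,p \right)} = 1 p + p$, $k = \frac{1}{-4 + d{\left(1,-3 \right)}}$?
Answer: $\frac{1478656}{6561} \approx 225.37$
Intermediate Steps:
$d{\left(j,c \right)} = j + 2 c$ ($d{\left(j,c \right)} = \left(c + j\right) + c = j + 2 c$)
$k = - \frac{1}{9}$ ($k = \frac{1}{-4 + \left(1 + 2 \left(-3\right)\right)} = \frac{1}{-4 + \left(1 - 6\right)} = \frac{1}{-4 - 5} = \frac{1}{-9} = - \frac{1}{9} \approx -0.11111$)
$m{\left(b,p \right)} = 2 p$ ($m{\left(b,p \right)} = p + p = 2 p$)
$O = 0$ ($O = 2 \cdot 0 = 0$)
$\left(\left(k + O\right)^{2} + 15\right)^{2} = \left(\left(- \frac{1}{9} + 0\right)^{2} + 15\right)^{2} = \left(\left(- \frac{1}{9}\right)^{2} + 15\right)^{2} = \left(\frac{1}{81} + 15\right)^{2} = \left(\frac{1216}{81}\right)^{2} = \frac{1478656}{6561}$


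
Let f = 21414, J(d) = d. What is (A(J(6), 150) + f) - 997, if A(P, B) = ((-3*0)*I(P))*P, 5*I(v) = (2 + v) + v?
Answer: 20417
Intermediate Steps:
I(v) = ⅖ + 2*v/5 (I(v) = ((2 + v) + v)/5 = (2 + 2*v)/5 = ⅖ + 2*v/5)
A(P, B) = 0 (A(P, B) = ((-3*0)*(⅖ + 2*P/5))*P = (0*(⅖ + 2*P/5))*P = 0*P = 0)
(A(J(6), 150) + f) - 997 = (0 + 21414) - 997 = 21414 - 997 = 20417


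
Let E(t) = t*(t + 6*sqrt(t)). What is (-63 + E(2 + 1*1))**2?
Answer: 3888 - 1944*sqrt(3) ≈ 520.89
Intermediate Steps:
(-63 + E(2 + 1*1))**2 = (-63 + ((2 + 1*1)**2 + 6*(2 + 1*1)**(3/2)))**2 = (-63 + ((2 + 1)**2 + 6*(2 + 1)**(3/2)))**2 = (-63 + (3**2 + 6*3**(3/2)))**2 = (-63 + (9 + 6*(3*sqrt(3))))**2 = (-63 + (9 + 18*sqrt(3)))**2 = (-54 + 18*sqrt(3))**2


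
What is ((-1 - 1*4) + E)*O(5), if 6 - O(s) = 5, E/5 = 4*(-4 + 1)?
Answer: -65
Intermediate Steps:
E = -60 (E = 5*(4*(-4 + 1)) = 5*(4*(-3)) = 5*(-12) = -60)
O(s) = 1 (O(s) = 6 - 1*5 = 6 - 5 = 1)
((-1 - 1*4) + E)*O(5) = ((-1 - 1*4) - 60)*1 = ((-1 - 4) - 60)*1 = (-5 - 60)*1 = -65*1 = -65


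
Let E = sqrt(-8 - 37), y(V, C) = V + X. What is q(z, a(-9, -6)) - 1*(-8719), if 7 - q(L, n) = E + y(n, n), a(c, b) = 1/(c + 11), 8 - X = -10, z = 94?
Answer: 17415/2 - 3*I*sqrt(5) ≈ 8707.5 - 6.7082*I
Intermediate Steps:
X = 18 (X = 8 - 1*(-10) = 8 + 10 = 18)
y(V, C) = 18 + V (y(V, C) = V + 18 = 18 + V)
E = 3*I*sqrt(5) (E = sqrt(-45) = 3*I*sqrt(5) ≈ 6.7082*I)
a(c, b) = 1/(11 + c)
q(L, n) = -11 - n - 3*I*sqrt(5) (q(L, n) = 7 - (3*I*sqrt(5) + (18 + n)) = 7 - (18 + n + 3*I*sqrt(5)) = 7 + (-18 - n - 3*I*sqrt(5)) = -11 - n - 3*I*sqrt(5))
q(z, a(-9, -6)) - 1*(-8719) = (-11 - 1/(11 - 9) - 3*I*sqrt(5)) - 1*(-8719) = (-11 - 1/2 - 3*I*sqrt(5)) + 8719 = (-23/2 - 3*I*sqrt(5)) + 8719 = 17415/2 - 3*I*sqrt(5)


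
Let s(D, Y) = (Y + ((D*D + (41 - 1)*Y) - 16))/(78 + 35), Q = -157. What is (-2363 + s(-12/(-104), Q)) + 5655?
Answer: 247107077/76388 ≈ 3234.9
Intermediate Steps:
s(D, Y) = -16/113 + D**2/113 + 41*Y/113 (s(D, Y) = (Y + ((D**2 + 40*Y) - 16))/113 = (Y + (-16 + D**2 + 40*Y))*(1/113) = (-16 + D**2 + 41*Y)*(1/113) = -16/113 + D**2/113 + 41*Y/113)
(-2363 + s(-12/(-104), Q)) + 5655 = (-2363 + (-16/113 + (-12/(-104))**2/113 + (41/113)*(-157))) + 5655 = (-2363 + (-16/113 + (-12*(-1/104))**2/113 - 6437/113)) + 5655 = (-2363 + (-16/113 + (3/26)**2/113 - 6437/113)) + 5655 = (-2363 + (-16/113 + (1/113)*(9/676) - 6437/113)) + 5655 = (-2363 + (-16/113 + 9/76388 - 6437/113)) + 5655 = (-2363 - 4362219/76388) + 5655 = -184867063/76388 + 5655 = 247107077/76388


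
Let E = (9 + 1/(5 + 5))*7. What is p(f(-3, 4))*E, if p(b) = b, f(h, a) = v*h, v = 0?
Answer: 0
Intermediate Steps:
f(h, a) = 0 (f(h, a) = 0*h = 0)
E = 637/10 (E = (9 + 1/10)*7 = (91/10)*7 = 637/10 ≈ 63.700)
p(f(-3, 4))*E = 0*(637/10) = 0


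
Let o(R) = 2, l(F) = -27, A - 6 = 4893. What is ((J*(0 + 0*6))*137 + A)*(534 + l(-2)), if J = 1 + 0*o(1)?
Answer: 2483793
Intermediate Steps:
A = 4899 (A = 6 + 4893 = 4899)
J = 1 (J = 1 + 0*2 = 1 + 0 = 1)
((J*(0 + 0*6))*137 + A)*(534 + l(-2)) = ((1*(0 + 0*6))*137 + 4899)*(534 - 27) = ((1*(0 + 0))*137 + 4899)*507 = ((1*0)*137 + 4899)*507 = (0*137 + 4899)*507 = (0 + 4899)*507 = 4899*507 = 2483793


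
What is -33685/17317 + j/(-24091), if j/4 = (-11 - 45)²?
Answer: -1028729783/417183847 ≈ -2.4659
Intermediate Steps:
j = 12544 (j = 4*(-11 - 45)² = 4*(-56)² = 4*3136 = 12544)
-33685/17317 + j/(-24091) = -33685/17317 + 12544/(-24091) = -33685*1/17317 + 12544*(-1/24091) = -33685/17317 - 12544/24091 = -1028729783/417183847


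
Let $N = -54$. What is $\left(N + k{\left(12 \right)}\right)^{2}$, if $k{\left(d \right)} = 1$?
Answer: $2809$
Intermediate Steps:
$\left(N + k{\left(12 \right)}\right)^{2} = \left(-54 + 1\right)^{2} = \left(-53\right)^{2} = 2809$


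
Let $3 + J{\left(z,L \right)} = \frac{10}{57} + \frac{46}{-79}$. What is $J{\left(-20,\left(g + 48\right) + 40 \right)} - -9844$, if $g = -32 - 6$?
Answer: $\frac{44312191}{4503} \approx 9840.6$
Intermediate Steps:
$g = -38$ ($g = -32 - 6 = -38$)
$J{\left(z,L \right)} = - \frac{15341}{4503}$ ($J{\left(z,L \right)} = -3 + \left(\frac{10}{57} + \frac{46}{-79}\right) = -3 + \left(10 \cdot \frac{1}{57} + 46 \left(- \frac{1}{79}\right)\right) = -3 + \left(\frac{10}{57} - \frac{46}{79}\right) = -3 - \frac{1832}{4503} = - \frac{15341}{4503}$)
$J{\left(-20,\left(g + 48\right) + 40 \right)} - -9844 = - \frac{15341}{4503} - -9844 = - \frac{15341}{4503} + 9844 = \frac{44312191}{4503}$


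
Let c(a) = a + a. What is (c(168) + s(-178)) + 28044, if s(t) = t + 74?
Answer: 28276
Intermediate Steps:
s(t) = 74 + t
c(a) = 2*a
(c(168) + s(-178)) + 28044 = (2*168 + (74 - 178)) + 28044 = (336 - 104) + 28044 = 232 + 28044 = 28276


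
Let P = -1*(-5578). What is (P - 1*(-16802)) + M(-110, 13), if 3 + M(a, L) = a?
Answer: 22267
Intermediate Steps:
P = 5578
M(a, L) = -3 + a
(P - 1*(-16802)) + M(-110, 13) = (5578 - 1*(-16802)) + (-3 - 110) = (5578 + 16802) - 113 = 22380 - 113 = 22267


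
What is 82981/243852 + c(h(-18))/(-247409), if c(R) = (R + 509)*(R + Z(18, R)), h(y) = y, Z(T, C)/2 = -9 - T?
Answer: 29150902133/60331179468 ≈ 0.48318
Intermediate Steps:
Z(T, C) = -18 - 2*T (Z(T, C) = 2*(-9 - T) = -18 - 2*T)
c(R) = (-54 + R)*(509 + R) (c(R) = (R + 509)*(R + (-18 - 2*18)) = (509 + R)*(R + (-18 - 36)) = (509 + R)*(R - 54) = (509 + R)*(-54 + R) = (-54 + R)*(509 + R))
82981/243852 + c(h(-18))/(-247409) = 82981/243852 + (-27486 + (-18)² + 455*(-18))/(-247409) = 82981*(1/243852) + (-27486 + 324 - 8190)*(-1/247409) = 82981/243852 - 35352*(-1/247409) = 82981/243852 + 35352/247409 = 29150902133/60331179468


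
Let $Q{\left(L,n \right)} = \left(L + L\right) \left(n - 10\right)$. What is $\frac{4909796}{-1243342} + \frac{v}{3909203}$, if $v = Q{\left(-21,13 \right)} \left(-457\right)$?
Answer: $- \frac{9560897566772}{2430238138213} \approx -3.9341$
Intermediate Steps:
$Q{\left(L,n \right)} = 2 L \left(-10 + n\right)$
$v = 57582$ ($v = 2 \left(-21\right) \left(-10 + 13\right) \left(-457\right) = 2 \left(-21\right) 3 \left(-457\right) = \left(-126\right) \left(-457\right) = 57582$)
$\frac{4909796}{-1243342} + \frac{v}{3909203} = \frac{4909796}{-1243342} + \frac{57582}{3909203} = 4909796 \left(- \frac{1}{1243342}\right) + 57582 \cdot \frac{1}{3909203} = - \frac{2454898}{621671} + \frac{57582}{3909203} = - \frac{9560897566772}{2430238138213}$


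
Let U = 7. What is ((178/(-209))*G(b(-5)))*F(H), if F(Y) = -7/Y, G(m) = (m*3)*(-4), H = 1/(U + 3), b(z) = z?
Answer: 747600/209 ≈ 3577.0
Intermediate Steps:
H = ⅒ (H = 1/(7 + 3) = 1/10 = ⅒ ≈ 0.10000)
G(m) = -12*m (G(m) = (3*m)*(-4) = -12*m)
((178/(-209))*G(b(-5)))*F(H) = ((178/(-209))*(-12*(-5)))*(-7/⅒) = ((178*(-1/209))*60)*(-7*10) = -178/209*60*(-70) = -10680/209*(-70) = 747600/209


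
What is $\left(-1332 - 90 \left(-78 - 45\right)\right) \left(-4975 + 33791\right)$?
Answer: $280610208$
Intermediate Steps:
$\left(-1332 - 90 \left(-78 - 45\right)\right) \left(-4975 + 33791\right) = \left(-1332 - -11070\right) 28816 = \left(-1332 + 11070\right) 28816 = 9738 \cdot 28816 = 280610208$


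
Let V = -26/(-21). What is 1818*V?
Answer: 15756/7 ≈ 2250.9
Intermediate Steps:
V = 26/21 (V = -26*(-1/21) = 26/21 ≈ 1.2381)
1818*V = 1818*(26/21) = 15756/7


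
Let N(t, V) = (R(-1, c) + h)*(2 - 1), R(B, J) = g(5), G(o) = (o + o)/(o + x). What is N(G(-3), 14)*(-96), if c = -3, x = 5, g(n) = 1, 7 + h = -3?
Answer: 864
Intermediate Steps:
h = -10 (h = -7 - 3 = -10)
G(o) = 2*o/(5 + o) (G(o) = (o + o)/(o + 5) = (2*o)/(5 + o) = 2*o/(5 + o))
R(B, J) = 1
N(t, V) = -9 (N(t, V) = (1 - 10)*(2 - 1) = -9*1 = -9)
N(G(-3), 14)*(-96) = -9*(-96) = 864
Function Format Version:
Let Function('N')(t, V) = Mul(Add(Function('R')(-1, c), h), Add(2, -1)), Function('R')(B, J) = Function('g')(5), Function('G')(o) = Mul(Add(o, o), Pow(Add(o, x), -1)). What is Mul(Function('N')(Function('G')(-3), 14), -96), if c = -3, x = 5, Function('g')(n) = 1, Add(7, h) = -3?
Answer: 864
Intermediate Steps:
h = -10 (h = Add(-7, -3) = -10)
Function('G')(o) = Mul(2, o, Pow(Add(5, o), -1)) (Function('G')(o) = Mul(Add(o, o), Pow(Add(o, 5), -1)) = Mul(Mul(2, o), Pow(Add(5, o), -1)) = Mul(2, o, Pow(Add(5, o), -1)))
Function('R')(B, J) = 1
Function('N')(t, V) = -9 (Function('N')(t, V) = Mul(Add(1, -10), Add(2, -1)) = Mul(-9, 1) = -9)
Mul(Function('N')(Function('G')(-3), 14), -96) = Mul(-9, -96) = 864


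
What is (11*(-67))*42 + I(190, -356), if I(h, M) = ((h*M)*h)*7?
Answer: -89992154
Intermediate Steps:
I(h, M) = 7*M*h**2 (I(h, M) = ((M*h)*h)*7 = (M*h**2)*7 = 7*M*h**2)
(11*(-67))*42 + I(190, -356) = (11*(-67))*42 + 7*(-356)*190**2 = -737*42 + 7*(-356)*36100 = -30954 - 89961200 = -89992154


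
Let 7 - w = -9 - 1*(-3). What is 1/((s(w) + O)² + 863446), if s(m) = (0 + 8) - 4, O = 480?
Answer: 1/1097702 ≈ 9.1099e-7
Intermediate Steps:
w = 13 (w = 7 - (-9 - 1*(-3)) = 7 - (-9 + 3) = 7 - 1*(-6) = 7 + 6 = 13)
s(m) = 4 (s(m) = 8 - 4 = 4)
1/((s(w) + O)² + 863446) = 1/((4 + 480)² + 863446) = 1/(484² + 863446) = 1/(234256 + 863446) = 1/1097702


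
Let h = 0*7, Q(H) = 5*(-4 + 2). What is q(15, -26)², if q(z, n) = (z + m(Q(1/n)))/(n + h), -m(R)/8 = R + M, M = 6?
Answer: 2209/676 ≈ 3.2677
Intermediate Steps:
Q(H) = -10 (Q(H) = 5*(-2) = -10)
m(R) = -48 - 8*R (m(R) = -8*(R + 6) = -8*(6 + R) = -48 - 8*R)
h = 0
q(z, n) = (32 + z)/n (q(z, n) = (z + (-48 - 8*(-10)))/(n + 0) = (z + (-48 + 80))/n = (z + 32)/n = (32 + z)/n)
q(15, -26)² = ((32 + 15)/(-26))² = (-1/26*47)² = (-47/26)² = 2209/676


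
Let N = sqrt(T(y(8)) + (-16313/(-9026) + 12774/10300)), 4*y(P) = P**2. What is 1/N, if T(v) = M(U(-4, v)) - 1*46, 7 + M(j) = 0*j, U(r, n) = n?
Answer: -5*I*sqrt(269837376306058)/580496422 ≈ -0.14149*I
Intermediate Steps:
M(j) = -7 (M(j) = -7 + 0*j = -7 + 0 = -7)
y(P) = P**2/4
T(v) = -53 (T(v) = -7 - 1*46 = -7 - 46 = -53)
N = I*sqrt(269837376306058)/2324195 (N = sqrt(-53 + (-16313/(-9026) + 12774/10300)) = sqrt(-53 + (-16313*(-1/9026) + 12774*(1/10300))) = sqrt(-53 + (16313/9026 + 6387/5150)) = sqrt(-53 + 35415253/11620975) = sqrt(-580496422/11620975) = I*sqrt(269837376306058)/2324195 ≈ 7.0677*I)
1/N = 1/(I*sqrt(269837376306058)/2324195) = -5*I*sqrt(269837376306058)/580496422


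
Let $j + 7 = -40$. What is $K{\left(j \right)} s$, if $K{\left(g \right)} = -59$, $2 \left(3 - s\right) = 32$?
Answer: $767$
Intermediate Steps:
$j = -47$ ($j = -7 - 40 = -47$)
$s = -13$ ($s = 3 - 16 = -13$)
$K{\left(j \right)} s = \left(-59\right) \left(-13\right) = 767$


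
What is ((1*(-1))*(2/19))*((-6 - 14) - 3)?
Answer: 46/19 ≈ 2.4211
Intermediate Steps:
((1*(-1))*(2/19))*((-6 - 14) - 3) = (-2/19)*(-20 - 3) = -1*2/19*(-23) = -2/19*(-23) = 46/19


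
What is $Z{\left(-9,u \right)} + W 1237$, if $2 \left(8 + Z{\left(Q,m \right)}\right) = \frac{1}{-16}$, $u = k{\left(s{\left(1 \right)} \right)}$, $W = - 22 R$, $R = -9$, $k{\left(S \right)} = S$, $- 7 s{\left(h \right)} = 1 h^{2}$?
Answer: $\frac{7837375}{32} \approx 2.4492 \cdot 10^{5}$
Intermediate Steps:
$s{\left(h \right)} = - \frac{h^{2}}{7}$ ($s{\left(h \right)} = - \frac{1 h^{2}}{7} = - \frac{h^{2}}{7}$)
$W = 198$ ($W = \left(-22\right) \left(-9\right) = 198$)
$u = - \frac{1}{7}$ ($u = - \frac{1^{2}}{7} = \left(- \frac{1}{7}\right) 1 = - \frac{1}{7} \approx -0.14286$)
$Z{\left(Q,m \right)} = - \frac{257}{32}$ ($Z{\left(Q,m \right)} = -8 + \frac{1}{2 \left(-16\right)} = -8 + \frac{1}{2} \left(- \frac{1}{16}\right) = -8 - \frac{1}{32} = - \frac{257}{32}$)
$Z{\left(-9,u \right)} + W 1237 = - \frac{257}{32} + 198 \cdot 1237 = - \frac{257}{32} + 244926 = \frac{7837375}{32}$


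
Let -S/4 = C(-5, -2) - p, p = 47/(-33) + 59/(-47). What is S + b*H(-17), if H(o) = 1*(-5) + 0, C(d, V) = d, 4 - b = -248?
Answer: -1939864/1551 ≈ -1250.7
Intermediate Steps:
b = 252 (b = 4 - 1*(-248) = 4 + 248 = 252)
p = -4156/1551 (p = 47*(-1/33) + 59*(-1/47) = -47/33 - 59/47 = -4156/1551 ≈ -2.6796)
S = 14396/1551 (S = -4*(-5 - 1*(-4156/1551)) = -4*(-5 + 4156/1551) = -4*(-3599/1551) = 14396/1551 ≈ 9.2818)
H(o) = -5 (H(o) = -5 + 0 = -5)
S + b*H(-17) = 14396/1551 + 252*(-5) = 14396/1551 - 1260 = -1939864/1551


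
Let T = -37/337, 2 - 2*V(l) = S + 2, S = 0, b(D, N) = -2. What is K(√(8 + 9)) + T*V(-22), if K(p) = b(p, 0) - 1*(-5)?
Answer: 3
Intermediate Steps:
V(l) = 0 (V(l) = 1 - (0 + 2)/2 = 1 - ½*2 = 1 - 1 = 0)
T = -37/337 (T = -37*1/337 = -37/337 ≈ -0.10979)
K(p) = 3 (K(p) = -2 - 1*(-5) = -2 + 5 = 3)
K(√(8 + 9)) + T*V(-22) = 3 - 37/337*0 = 3 + 0 = 3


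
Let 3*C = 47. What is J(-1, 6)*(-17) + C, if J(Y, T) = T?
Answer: -259/3 ≈ -86.333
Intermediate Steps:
C = 47/3 (C = (⅓)*47 = 47/3 ≈ 15.667)
J(-1, 6)*(-17) + C = 6*(-17) + 47/3 = -102 + 47/3 = -259/3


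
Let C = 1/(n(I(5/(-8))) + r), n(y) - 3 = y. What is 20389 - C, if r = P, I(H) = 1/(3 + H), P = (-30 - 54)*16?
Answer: 519328238/25471 ≈ 20389.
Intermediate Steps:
P = -1344 (P = -84*16 = -1344)
r = -1344
n(y) = 3 + y
C = -19/25471 (C = 1/((3 + 1/(3 + 5/(-8))) - 1344) = 1/((3 + 1/(3 + 5*(-⅛))) - 1344) = 1/((3 + 1/(3 - 5/8)) - 1344) = 1/((3 + 1/(19/8)) - 1344) = 1/((3 + 8/19) - 1344) = 1/(65/19 - 1344) = 1/(-25471/19) = -19/25471 ≈ -0.00074595)
20389 - C = 20389 - 1*(-19/25471) = 20389 + 19/25471 = 519328238/25471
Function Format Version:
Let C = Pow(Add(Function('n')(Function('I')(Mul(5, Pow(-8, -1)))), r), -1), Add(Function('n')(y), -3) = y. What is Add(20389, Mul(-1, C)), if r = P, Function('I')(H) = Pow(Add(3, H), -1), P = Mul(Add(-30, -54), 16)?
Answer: Rational(519328238, 25471) ≈ 20389.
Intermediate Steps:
P = -1344 (P = Mul(-84, 16) = -1344)
r = -1344
Function('n')(y) = Add(3, y)
C = Rational(-19, 25471) (C = Pow(Add(Add(3, Pow(Add(3, Mul(5, Pow(-8, -1))), -1)), -1344), -1) = Pow(Add(Add(3, Pow(Add(3, Mul(5, Rational(-1, 8))), -1)), -1344), -1) = Pow(Add(Add(3, Pow(Add(3, Rational(-5, 8)), -1)), -1344), -1) = Pow(Add(Add(3, Pow(Rational(19, 8), -1)), -1344), -1) = Pow(Add(Add(3, Rational(8, 19)), -1344), -1) = Pow(Add(Rational(65, 19), -1344), -1) = Pow(Rational(-25471, 19), -1) = Rational(-19, 25471) ≈ -0.00074595)
Add(20389, Mul(-1, C)) = Add(20389, Mul(-1, Rational(-19, 25471))) = Add(20389, Rational(19, 25471)) = Rational(519328238, 25471)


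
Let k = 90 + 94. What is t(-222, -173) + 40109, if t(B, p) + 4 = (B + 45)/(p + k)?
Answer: 440978/11 ≈ 40089.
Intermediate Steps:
k = 184
t(B, p) = -4 + (45 + B)/(184 + p) (t(B, p) = -4 + (B + 45)/(p + 184) = -4 + (45 + B)/(184 + p))
t(-222, -173) + 40109 = (-691 - 222 - 4*(-173))/(184 - 173) + 40109 = (-691 - 222 + 692)/11 + 40109 = (1/11)*(-221) + 40109 = -221/11 + 40109 = 440978/11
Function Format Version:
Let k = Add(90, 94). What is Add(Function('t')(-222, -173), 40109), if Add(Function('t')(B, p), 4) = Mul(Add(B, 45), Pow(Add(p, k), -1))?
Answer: Rational(440978, 11) ≈ 40089.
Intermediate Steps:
k = 184
Function('t')(B, p) = Add(-4, Mul(Pow(Add(184, p), -1), Add(45, B))) (Function('t')(B, p) = Add(-4, Mul(Add(B, 45), Pow(Add(p, 184), -1))) = Add(-4, Mul(Add(45, B), Pow(Add(184, p), -1))) = Add(-4, Mul(Pow(Add(184, p), -1), Add(45, B))))
Add(Function('t')(-222, -173), 40109) = Add(Mul(Pow(Add(184, -173), -1), Add(-691, -222, Mul(-4, -173))), 40109) = Add(Mul(Pow(11, -1), Add(-691, -222, 692)), 40109) = Add(Mul(Rational(1, 11), -221), 40109) = Add(Rational(-221, 11), 40109) = Rational(440978, 11)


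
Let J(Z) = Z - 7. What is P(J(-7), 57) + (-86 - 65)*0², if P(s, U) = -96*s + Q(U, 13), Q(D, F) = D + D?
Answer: 1458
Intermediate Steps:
J(Z) = -7 + Z
Q(D, F) = 2*D
P(s, U) = -96*s + 2*U
P(J(-7), 57) + (-86 - 65)*0² = (-96*(-7 - 7) + 2*57) + (-86 - 65)*0² = (-96*(-14) + 114) - 151*0 = (1344 + 114) + 0 = 1458 + 0 = 1458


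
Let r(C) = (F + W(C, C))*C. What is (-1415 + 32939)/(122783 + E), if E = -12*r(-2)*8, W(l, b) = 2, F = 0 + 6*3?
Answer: 31524/126623 ≈ 0.24896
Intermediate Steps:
F = 18 (F = 0 + 18 = 18)
r(C) = 20*C (r(C) = (18 + 2)*C = 20*C)
E = 3840 (E = -240*(-2)*8 = -12*(-40)*8 = 480*8 = 3840)
(-1415 + 32939)/(122783 + E) = (-1415 + 32939)/(122783 + 3840) = 31524/126623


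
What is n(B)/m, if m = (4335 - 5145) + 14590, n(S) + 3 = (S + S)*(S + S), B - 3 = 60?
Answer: 1221/1060 ≈ 1.1519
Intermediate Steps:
B = 63 (B = 3 + 60 = 63)
n(S) = -3 + 4*S² (n(S) = -3 + (S + S)*(S + S) = -3 + (2*S)*(2*S) = -3 + 4*S²)
m = 13780 (m = -810 + 14590 = 13780)
n(B)/m = (-3 + 4*63²)/13780 = (-3 + 4*3969)*(1/13780) = (-3 + 15876)*(1/13780) = 15873*(1/13780) = 1221/1060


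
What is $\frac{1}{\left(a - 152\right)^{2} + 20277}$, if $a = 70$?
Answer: $\frac{1}{27001} \approx 3.7036 \cdot 10^{-5}$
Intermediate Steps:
$\frac{1}{\left(a - 152\right)^{2} + 20277} = \frac{1}{\left(70 - 152\right)^{2} + 20277} = \frac{1}{\left(-82\right)^{2} + 20277} = \frac{1}{6724 + 20277} = \frac{1}{27001}$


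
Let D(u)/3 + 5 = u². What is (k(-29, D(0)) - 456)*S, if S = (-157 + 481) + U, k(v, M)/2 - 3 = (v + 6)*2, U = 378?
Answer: -380484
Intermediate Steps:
D(u) = -15 + 3*u²
k(v, M) = 30 + 4*v (k(v, M) = 6 + 2*((v + 6)*2) = 6 + 2*((6 + v)*2) = 6 + 2*(12 + 2*v) = 6 + (24 + 4*v) = 30 + 4*v)
S = 702 (S = (-157 + 481) + 378 = 324 + 378 = 702)
(k(-29, D(0)) - 456)*S = ((30 + 4*(-29)) - 456)*702 = ((30 - 116) - 456)*702 = (-86 - 456)*702 = -542*702 = -380484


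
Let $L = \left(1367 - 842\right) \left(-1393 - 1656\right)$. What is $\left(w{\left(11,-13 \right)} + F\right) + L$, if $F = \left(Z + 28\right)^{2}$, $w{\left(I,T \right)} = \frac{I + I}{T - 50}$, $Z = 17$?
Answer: $- \frac{100718122}{63} \approx -1.5987 \cdot 10^{6}$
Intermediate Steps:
$w{\left(I,T \right)} = \frac{2 I}{-50 + T}$
$F = 2025$ ($F = \left(17 + 28\right)^{2} = 45^{2} = 2025$)
$L = -1600725$ ($L = 525 \left(-3049\right) = -1600725$)
$\left(w{\left(11,-13 \right)} + F\right) + L = \left(2 \cdot 11 \frac{1}{-50 - 13} + 2025\right) - 1600725 = \left(2 \cdot 11 \frac{1}{-63} + 2025\right) - 1600725 = \left(2 \cdot 11 \left(- \frac{1}{63}\right) + 2025\right) - 1600725 = \left(- \frac{22}{63} + 2025\right) - 1600725 = \frac{127553}{63} - 1600725 = - \frac{100718122}{63}$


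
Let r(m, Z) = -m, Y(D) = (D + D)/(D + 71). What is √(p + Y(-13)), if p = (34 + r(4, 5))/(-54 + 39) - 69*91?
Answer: I*√5282698/29 ≈ 79.256*I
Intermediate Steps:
Y(D) = 2*D/(71 + D) (Y(D) = (2*D)/(71 + D) = 2*D/(71 + D))
p = -6281 (p = (34 - 1*4)/(-54 + 39) - 69*91 = (34 - 4)/(-15) - 6279 = 30*(-1/15) - 6279 = -2 - 6279 = -6281)
√(p + Y(-13)) = √(-6281 + 2*(-13)/(71 - 13)) = √(-6281 + 2*(-13)/58) = √(-6281 + 2*(-13)*(1/58)) = √(-6281 - 13/29) = √(-182162/29) = I*√5282698/29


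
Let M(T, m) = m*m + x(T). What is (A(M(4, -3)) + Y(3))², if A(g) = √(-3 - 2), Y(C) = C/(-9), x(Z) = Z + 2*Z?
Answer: (1 - 3*I*√5)²/9 ≈ -4.8889 - 1.4907*I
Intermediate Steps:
x(Z) = 3*Z
Y(C) = -C/9 (Y(C) = C*(-⅑) = -C/9)
M(T, m) = m² + 3*T (M(T, m) = m*m + 3*T = m² + 3*T)
A(g) = I*√5 (A(g) = √(-5) = I*√5)
(A(M(4, -3)) + Y(3))² = (I*√5 - ⅑*3)² = (I*√5 - ⅓)² = (-⅓ + I*√5)²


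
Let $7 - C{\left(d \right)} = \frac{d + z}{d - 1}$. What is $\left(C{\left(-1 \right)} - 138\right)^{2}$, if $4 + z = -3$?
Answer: $18225$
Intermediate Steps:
$z = -7$ ($z = -4 - 3 = -7$)
$C{\left(d \right)} = 7 - \frac{-7 + d}{-1 + d}$ ($C{\left(d \right)} = 7 - \frac{d - 7}{d - 1} = 7 - \frac{-7 + d}{-1 + d}$)
$\left(C{\left(-1 \right)} - 138\right)^{2} = \left(6 \left(-1\right) \frac{1}{-1 - 1} - 138\right)^{2} = \left(6 \left(-1\right) \frac{1}{-2} - 138\right)^{2} = \left(6 \left(-1\right) \left(- \frac{1}{2}\right) - 138\right)^{2} = \left(3 - 138\right)^{2} = \left(-135\right)^{2} = 18225$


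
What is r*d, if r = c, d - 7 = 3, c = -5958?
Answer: -59580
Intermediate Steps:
d = 10 (d = 7 + 3 = 10)
r = -5958
r*d = -5958*10 = -59580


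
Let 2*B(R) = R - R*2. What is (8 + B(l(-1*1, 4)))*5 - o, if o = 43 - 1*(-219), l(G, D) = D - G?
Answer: -469/2 ≈ -234.50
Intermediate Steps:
B(R) = -R/2 (B(R) = (R - R*2)/2 = (R - 2*R)/2 = (-R)/2 = -R/2)
o = 262 (o = 43 + 219 = 262)
(8 + B(l(-1*1, 4)))*5 - o = (8 - (4 - (-1))/2)*5 - 1*262 = (8 - (4 - 1*(-1))/2)*5 - 262 = (8 - (4 + 1)/2)*5 - 262 = (8 - ½*5)*5 - 262 = (8 - 5/2)*5 - 262 = (11/2)*5 - 262 = 55/2 - 262 = -469/2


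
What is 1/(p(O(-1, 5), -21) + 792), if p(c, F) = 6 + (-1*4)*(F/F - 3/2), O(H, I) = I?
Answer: 1/800 ≈ 0.0012500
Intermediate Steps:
p(c, F) = 8 (p(c, F) = 6 - 4*(1 - 3*½) = 6 - 4*(1 - 3/2) = 6 - 4*(-½) = 6 + 2 = 8)
1/(p(O(-1, 5), -21) + 792) = 1/(8 + 792) = 1/800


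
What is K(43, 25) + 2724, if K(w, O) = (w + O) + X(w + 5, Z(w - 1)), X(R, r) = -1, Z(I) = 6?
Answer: 2791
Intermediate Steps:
K(w, O) = -1 + O + w (K(w, O) = (w + O) - 1 = (O + w) - 1 = -1 + O + w)
K(43, 25) + 2724 = (-1 + 25 + 43) + 2724 = 67 + 2724 = 2791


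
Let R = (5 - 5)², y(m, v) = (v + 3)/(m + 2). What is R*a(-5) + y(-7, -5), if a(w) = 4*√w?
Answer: ⅖ ≈ 0.40000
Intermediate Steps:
y(m, v) = (3 + v)/(2 + m)
R = 0 (R = 0² = 0)
R*a(-5) + y(-7, -5) = 0*(4*√(-5)) + (3 - 5)/(2 - 7) = 0*(4*(I*√5)) - 2/(-5) = 0*(4*I*√5) - ⅕*(-2) = 0 + ⅖ = ⅖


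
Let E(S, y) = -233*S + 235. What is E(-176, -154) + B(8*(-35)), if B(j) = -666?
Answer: 40577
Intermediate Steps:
E(S, y) = 235 - 233*S
E(-176, -154) + B(8*(-35)) = (235 - 233*(-176)) - 666 = (235 + 41008) - 666 = 41243 - 666 = 40577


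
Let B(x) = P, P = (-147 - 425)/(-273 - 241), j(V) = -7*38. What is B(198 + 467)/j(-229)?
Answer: -143/34181 ≈ -0.0041836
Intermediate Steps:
j(V) = -266
P = 286/257 (P = -572/(-514) = -572*(-1/514) = 286/257 ≈ 1.1128)
B(x) = 286/257
B(198 + 467)/j(-229) = (286/257)/(-266) = (286/257)*(-1/266) = -143/34181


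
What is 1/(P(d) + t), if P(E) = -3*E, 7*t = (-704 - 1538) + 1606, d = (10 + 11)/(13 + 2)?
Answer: -35/3327 ≈ -0.010520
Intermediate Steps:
d = 7/5 (d = 21/15 = 21*(1/15) = 7/5 ≈ 1.4000)
t = -636/7 (t = ((-704 - 1538) + 1606)/7 = (-2242 + 1606)/7 = (1/7)*(-636) = -636/7 ≈ -90.857)
1/(P(d) + t) = 1/(-3*7/5 - 636/7) = 1/(-21/5 - 636/7) = 1/(-3327/35) = -35/3327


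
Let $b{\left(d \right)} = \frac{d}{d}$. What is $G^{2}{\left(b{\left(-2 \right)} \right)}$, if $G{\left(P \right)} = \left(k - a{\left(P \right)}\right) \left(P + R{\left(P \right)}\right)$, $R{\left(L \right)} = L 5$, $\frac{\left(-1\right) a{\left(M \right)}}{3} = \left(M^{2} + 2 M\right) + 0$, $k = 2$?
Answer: $4356$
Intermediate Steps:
$a{\left(M \right)} = - 6 M - 3 M^{2}$ ($a{\left(M \right)} = - 3 \left(\left(M^{2} + 2 M\right) + 0\right) = - 3 \left(M^{2} + 2 M\right) = - 6 M - 3 M^{2}$)
$R{\left(L \right)} = 5 L$
$b{\left(d \right)} = 1$
$G{\left(P \right)} = 6 P \left(2 + 3 P \left(2 + P\right)\right)$ ($G{\left(P \right)} = \left(2 - - 3 P \left(2 + P\right)\right) \left(P + 5 P\right) = \left(2 + 3 P \left(2 + P\right)\right) 6 P = 6 P \left(2 + 3 P \left(2 + P\right)\right)$)
$G^{2}{\left(b{\left(-2 \right)} \right)} = \left(6 \cdot 1 \left(2 + 3 \cdot 1 \left(2 + 1\right)\right)\right)^{2} = \left(6 \cdot 1 \left(2 + 3 \cdot 1 \cdot 3\right)\right)^{2} = \left(6 \cdot 1 \left(2 + 9\right)\right)^{2} = \left(6 \cdot 1 \cdot 11\right)^{2} = 66^{2} = 4356$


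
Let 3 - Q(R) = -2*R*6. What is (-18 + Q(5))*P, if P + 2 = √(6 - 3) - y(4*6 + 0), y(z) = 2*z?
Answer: -2250 + 45*√3 ≈ -2172.1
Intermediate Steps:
Q(R) = 3 + 12*R (Q(R) = 3 - (-2*R)*6 = 3 - (-12)*R = 3 + 12*R)
P = -50 + √3 (P = -2 + (√(6 - 3) - 2*(4*6 + 0)) = -2 + (√3 - 2*(24 + 0)) = -2 + (√3 - 2*24) = -2 + (√3 - 1*48) = -2 + (√3 - 48) = -2 + (-48 + √3) = -50 + √3 ≈ -48.268)
(-18 + Q(5))*P = (-18 + (3 + 12*5))*(-50 + √3) = (-18 + (3 + 60))*(-50 + √3) = (-18 + 63)*(-50 + √3) = 45*(-50 + √3) = -2250 + 45*√3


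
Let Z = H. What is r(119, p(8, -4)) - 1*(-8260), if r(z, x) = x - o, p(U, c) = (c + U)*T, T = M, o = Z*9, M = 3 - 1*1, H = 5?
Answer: 8223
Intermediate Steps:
M = 2 (M = 3 - 1 = 2)
Z = 5
o = 45 (o = 5*9 = 45)
T = 2
p(U, c) = 2*U + 2*c (p(U, c) = (c + U)*2 = (U + c)*2 = 2*U + 2*c)
r(z, x) = -45 + x (r(z, x) = x - 1*45 = x - 45 = -45 + x)
r(119, p(8, -4)) - 1*(-8260) = (-45 + (2*8 + 2*(-4))) - 1*(-8260) = (-45 + (16 - 8)) + 8260 = (-45 + 8) + 8260 = -37 + 8260 = 8223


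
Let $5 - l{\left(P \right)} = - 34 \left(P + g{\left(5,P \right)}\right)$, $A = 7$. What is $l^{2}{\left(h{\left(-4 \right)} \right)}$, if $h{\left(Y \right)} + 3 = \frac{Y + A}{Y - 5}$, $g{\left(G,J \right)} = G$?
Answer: $\frac{34225}{9} \approx 3802.8$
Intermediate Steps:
$h{\left(Y \right)} = -3 + \frac{7 + Y}{-5 + Y}$ ($h{\left(Y \right)} = -3 + \frac{Y + 7}{Y - 5} = -3 + \frac{7 + Y}{-5 + Y}$)
$l{\left(P \right)} = 175 + 34 P$ ($l{\left(P \right)} = 5 - - 34 \left(P + 5\right) = 5 - - 34 \left(5 + P\right) = 5 - \left(-170 - 34 P\right) = 5 + \left(170 + 34 P\right) = 175 + 34 P$)
$l^{2}{\left(h{\left(-4 \right)} \right)} = \left(175 + 34 \frac{2 \left(11 - -4\right)}{-5 - 4}\right)^{2} = \left(175 + 34 \frac{2 \left(11 + 4\right)}{-9}\right)^{2} = \left(175 + 34 \cdot 2 \left(- \frac{1}{9}\right) 15\right)^{2} = \left(175 + 34 \left(- \frac{10}{3}\right)\right)^{2} = \left(175 - \frac{340}{3}\right)^{2} = \left(\frac{185}{3}\right)^{2} = \frac{34225}{9}$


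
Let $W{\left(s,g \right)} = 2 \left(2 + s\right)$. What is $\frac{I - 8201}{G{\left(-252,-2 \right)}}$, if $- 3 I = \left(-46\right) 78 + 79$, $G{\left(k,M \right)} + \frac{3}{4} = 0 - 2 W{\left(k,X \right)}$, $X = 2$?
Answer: $- \frac{84376}{11991} \approx -7.0366$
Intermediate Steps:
$W{\left(s,g \right)} = 4 + 2 s$
$G{\left(k,M \right)} = - \frac{35}{4} - 4 k$ ($G{\left(k,M \right)} = - \frac{3}{4} + \left(0 - 2 \left(4 + 2 k\right)\right) = - \frac{3}{4} + \left(0 - \left(8 + 4 k\right)\right) = - \frac{3}{4} - \left(8 + 4 k\right) = - \frac{35}{4} - 4 k$)
$I = \frac{3509}{3}$ ($I = - \frac{\left(-46\right) 78 + 79}{3} = - \frac{-3588 + 79}{3} = \left(- \frac{1}{3}\right) \left(-3509\right) = \frac{3509}{3} \approx 1169.7$)
$\frac{I - 8201}{G{\left(-252,-2 \right)}} = \frac{\frac{3509}{3} - 8201}{- \frac{35}{4} - -1008} = \frac{\frac{3509}{3} - 8201}{- \frac{35}{4} + 1008} = - \frac{21094}{3 \cdot \frac{3997}{4}} = \left(- \frac{21094}{3}\right) \frac{4}{3997} = - \frac{84376}{11991}$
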